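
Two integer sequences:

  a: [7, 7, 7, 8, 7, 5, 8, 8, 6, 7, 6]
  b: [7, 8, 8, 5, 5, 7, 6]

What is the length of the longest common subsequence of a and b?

5

One common subsequence of length 5: 7 at a[1]=b[1], 8 at a[4]=b[3], 5 at a[6]=b[5], 7 at a[10]=b[6], 6 at a[11]=b[7]. Since dp[11][7] = 5, nothing longer is possible.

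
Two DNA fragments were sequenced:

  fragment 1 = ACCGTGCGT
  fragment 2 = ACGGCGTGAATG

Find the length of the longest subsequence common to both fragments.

Taking A [1,1], C [2,2], C [3,5], G [4,6], T [5,7], G [6,8], G [8,12] gives a common subsequence of length 7. dp[9][12] = 7 confirms this is the maximum.

7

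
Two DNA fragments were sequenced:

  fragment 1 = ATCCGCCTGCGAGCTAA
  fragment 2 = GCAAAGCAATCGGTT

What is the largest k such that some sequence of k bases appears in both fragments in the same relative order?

Pick A at fragment 1[1]=fragment 2[5], then G at fragment 1[5]=fragment 2[6], then C at fragment 1[6]=fragment 2[7], then T at fragment 1[8]=fragment 2[10], then C at fragment 1[10]=fragment 2[11], then G at fragment 1[11]=fragment 2[12], then G at fragment 1[13]=fragment 2[13], then T at fragment 1[15]=fragment 2[15]; all 8 bases appear in both, in order. The LCS DP gives dp[17][15] = 8, so this is optimal.

8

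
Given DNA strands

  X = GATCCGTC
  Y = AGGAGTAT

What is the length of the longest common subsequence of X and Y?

4

Pick G at X[1]=Y[3] → A at X[2]=Y[4] → T at X[3]=Y[6] → T at X[7]=Y[8]; all 4 bases appear in both, in order. The LCS DP gives dp[8][8] = 4, so this is optimal.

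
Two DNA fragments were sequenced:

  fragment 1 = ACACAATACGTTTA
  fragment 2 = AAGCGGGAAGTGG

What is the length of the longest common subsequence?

7

Taking A (fragment 1 #1, fragment 2 #1), A (fragment 1 #3, fragment 2 #2), C (fragment 1 #4, fragment 2 #4), A (fragment 1 #5, fragment 2 #8), A (fragment 1 #6, fragment 2 #9), T (fragment 1 #7, fragment 2 #11), G (fragment 1 #10, fragment 2 #13) gives a common subsequence of length 7. The LCS DP gives dp[14][13] = 7, so this is optimal.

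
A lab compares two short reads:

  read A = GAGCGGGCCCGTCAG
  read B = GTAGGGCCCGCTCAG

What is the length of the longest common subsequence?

13

One common subsequence of length 13: G (read A #1, read B #1), then A (read A #2, read B #3), then G (read A #5, read B #4), then G (read A #6, read B #5), then G (read A #7, read B #6), then C (read A #8, read B #7), then C (read A #9, read B #8), then C (read A #10, read B #9), then G (read A #11, read B #10), then T (read A #12, read B #12), then C (read A #13, read B #13), then A (read A #14, read B #14), then G (read A #15, read B #15). Since dp[15][15] = 13, nothing longer is possible.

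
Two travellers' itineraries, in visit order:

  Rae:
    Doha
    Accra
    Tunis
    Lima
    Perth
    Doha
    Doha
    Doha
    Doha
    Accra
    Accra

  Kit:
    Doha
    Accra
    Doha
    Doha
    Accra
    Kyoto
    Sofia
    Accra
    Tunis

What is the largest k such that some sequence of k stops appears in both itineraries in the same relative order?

6

Match Doha (Rae #1, Kit #1); then Accra (Rae #2, Kit #2); then Doha (Rae #8, Kit #3); then Doha (Rae #9, Kit #4); then Accra (Rae #10, Kit #5); then Accra (Rae #11, Kit #8) — 6 stops in the same relative order in both, and the DP table's final entry dp[11][9] is also 6, so no common subsequence is longer.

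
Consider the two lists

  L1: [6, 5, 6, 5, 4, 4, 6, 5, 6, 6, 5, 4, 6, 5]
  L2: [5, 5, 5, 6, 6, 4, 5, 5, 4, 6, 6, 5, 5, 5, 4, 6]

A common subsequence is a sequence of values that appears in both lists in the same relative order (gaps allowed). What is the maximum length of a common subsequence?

9

One common subsequence of length 9: 6 at L1[1]=L2[5]; then 5 at L1[2]=L2[7]; then 5 at L1[4]=L2[8]; then 4 at L1[5]=L2[9]; then 6 at L1[7]=L2[11]; then 5 at L1[8]=L2[13]; then 5 at L1[11]=L2[14]; then 4 at L1[12]=L2[15]; then 6 at L1[13]=L2[16]. Since dp[14][16] = 9, nothing longer is possible.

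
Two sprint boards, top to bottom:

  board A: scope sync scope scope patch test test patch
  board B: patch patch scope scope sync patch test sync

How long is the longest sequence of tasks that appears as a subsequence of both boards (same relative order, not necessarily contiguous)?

4

Match scope at board A[1]=board B[4], sync at board A[2]=board B[5], patch at board A[5]=board B[6], test at board A[6]=board B[7] — 4 tasks in the same relative order in both, and the DP table's final entry dp[8][8] is also 4, so no common subsequence is longer.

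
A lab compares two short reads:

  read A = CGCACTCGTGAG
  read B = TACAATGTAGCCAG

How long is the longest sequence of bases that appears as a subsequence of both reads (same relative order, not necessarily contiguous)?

8

Pick C (read A #1, read B #3), then A (read A #4, read B #5), then T (read A #6, read B #6), then G (read A #8, read B #7), then T (read A #9, read B #8), then G (read A #10, read B #10), then A (read A #11, read B #13), then G (read A #12, read B #14); all 8 bases appear in both, in order, and the DP table's final entry dp[12][14] is also 8, so no common subsequence is longer.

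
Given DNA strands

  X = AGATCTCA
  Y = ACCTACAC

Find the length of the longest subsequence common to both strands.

Match A (X #1, Y #1) → C (X #5, Y #3) → T (X #6, Y #4) → C (X #7, Y #6) → A (X #8, Y #7) — 5 bases in the same relative order in both, and the DP table's final entry dp[8][8] is also 5, so no common subsequence is longer.

5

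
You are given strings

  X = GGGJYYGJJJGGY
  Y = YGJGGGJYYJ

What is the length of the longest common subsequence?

Pick G (X #1, Y #4), G (X #2, Y #5), G (X #3, Y #6), J (X #4, Y #7), Y (X #5, Y #8), Y (X #6, Y #9), J (X #10, Y #10); all 7 characters appear in both, in order, and the DP table's final entry dp[13][10] is also 7, so no common subsequence is longer.

7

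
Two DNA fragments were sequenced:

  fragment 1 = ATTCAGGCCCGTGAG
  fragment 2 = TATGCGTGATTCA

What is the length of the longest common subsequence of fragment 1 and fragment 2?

8

Pick A at fragment 1[1]=fragment 2[2]; then T at fragment 1[3]=fragment 2[3]; then G at fragment 1[7]=fragment 2[4]; then C at fragment 1[10]=fragment 2[5]; then G at fragment 1[11]=fragment 2[6]; then T at fragment 1[12]=fragment 2[7]; then G at fragment 1[13]=fragment 2[8]; then A at fragment 1[14]=fragment 2[13]; all 8 bases appear in both, in order. Since dp[15][13] = 8, nothing longer is possible.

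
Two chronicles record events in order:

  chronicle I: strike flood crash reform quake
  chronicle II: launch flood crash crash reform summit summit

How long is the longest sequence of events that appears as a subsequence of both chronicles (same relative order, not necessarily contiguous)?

Pick flood (chronicle I #2, chronicle II #2); then crash (chronicle I #3, chronicle II #4); then reform (chronicle I #4, chronicle II #5); all 3 events appear in both, in order. dp[5][7] = 3 confirms this is the maximum.

3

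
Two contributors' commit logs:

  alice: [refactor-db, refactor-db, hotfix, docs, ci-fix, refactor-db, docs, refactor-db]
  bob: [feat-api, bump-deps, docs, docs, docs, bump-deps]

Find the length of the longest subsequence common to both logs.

Match docs at alice[4]=bob[4], docs at alice[7]=bob[5] — 2 commits in the same relative order in both. dp[8][6] = 2 confirms this is the maximum.

2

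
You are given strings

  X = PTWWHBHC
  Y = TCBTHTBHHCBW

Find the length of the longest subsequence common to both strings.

5

Pick T (X #2, Y #4), then H (X #5, Y #5), then B (X #6, Y #7), then H (X #7, Y #9), then C (X #8, Y #10); all 5 characters appear in both, in order. dp[8][12] = 5 confirms this is the maximum.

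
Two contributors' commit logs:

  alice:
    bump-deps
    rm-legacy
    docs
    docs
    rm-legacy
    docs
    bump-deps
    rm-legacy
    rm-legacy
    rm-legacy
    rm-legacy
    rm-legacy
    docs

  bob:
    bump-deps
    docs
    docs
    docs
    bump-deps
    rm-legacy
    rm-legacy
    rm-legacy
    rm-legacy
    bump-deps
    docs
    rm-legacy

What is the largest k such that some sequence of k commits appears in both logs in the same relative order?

Match bump-deps [1,1], then docs [3,2], then docs [4,3], then docs [6,4], then bump-deps [7,5], then rm-legacy [8,6], then rm-legacy [9,7], then rm-legacy [10,8], then rm-legacy [11,9], then rm-legacy [12,12] — 10 commits in the same relative order in both. dp[13][12] = 10 confirms this is the maximum.

10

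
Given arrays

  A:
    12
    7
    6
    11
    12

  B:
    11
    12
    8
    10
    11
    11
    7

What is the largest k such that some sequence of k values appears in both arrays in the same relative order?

2

Let dp[i][j] be the LCS length of the first i values of A and the first j values of B. dp[i][j] = dp[i-1][j-1]+1 when the i-th and j-th values match, else max(dp[i-1][j], dp[i][j-1]).
    · 11 12  8 10 11 11  7
 ·  0  0  0  0  0  0  0  0
12  0  0  1  1  1  1  1  1
 7  0  0  1  1  1  1  1  2
 6  0  0  1  1  1  1  1  2
11  0  1  1  1  1  2  2  2
12  0  1  2  2  2  2  2  2
dp[5][7] = 2. One LCS (by backtracking along matches): 12, 7.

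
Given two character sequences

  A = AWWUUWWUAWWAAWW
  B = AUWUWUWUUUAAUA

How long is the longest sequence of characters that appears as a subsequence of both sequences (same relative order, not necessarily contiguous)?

9

Taking A [1,1], W [2,5], W [3,7], U [4,8], U [5,9], U [8,10], A [9,11], A [12,12], A [13,14] gives a common subsequence of length 9, and the DP table's final entry dp[15][14] is also 9, so no common subsequence is longer.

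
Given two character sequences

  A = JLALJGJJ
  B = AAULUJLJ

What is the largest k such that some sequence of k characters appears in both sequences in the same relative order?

4

Pick A (A #3, B #2); then L (A #4, B #4); then J (A #5, B #6); then J (A #8, B #8); all 4 characters appear in both, in order. The LCS DP gives dp[8][8] = 4, so this is optimal.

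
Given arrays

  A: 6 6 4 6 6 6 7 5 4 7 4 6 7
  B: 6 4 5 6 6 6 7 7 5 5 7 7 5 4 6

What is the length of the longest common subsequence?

10

One common subsequence of length 10: 6 [2,1]; then 4 [3,2]; then 6 [4,4]; then 6 [5,5]; then 6 [6,6]; then 7 [7,8]; then 5 [8,10]; then 7 [10,12]; then 4 [11,14]; then 6 [12,15]. The LCS DP gives dp[13][15] = 10, so this is optimal.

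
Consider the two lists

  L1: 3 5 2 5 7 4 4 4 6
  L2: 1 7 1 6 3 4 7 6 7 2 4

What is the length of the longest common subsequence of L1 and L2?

3

Taking 3 (L1 #1, L2 #5), 2 (L1 #3, L2 #10), 4 (L1 #8, L2 #11) gives a common subsequence of length 3. dp[9][11] = 3 confirms this is the maximum.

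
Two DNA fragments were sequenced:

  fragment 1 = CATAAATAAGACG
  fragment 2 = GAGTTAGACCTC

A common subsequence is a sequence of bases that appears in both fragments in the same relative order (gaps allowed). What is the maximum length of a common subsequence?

Pick A [2,2]; then T [3,4]; then T [7,5]; then A [9,6]; then G [10,7]; then A [11,8]; then C [12,12]; all 7 bases appear in both, in order. The LCS DP gives dp[13][12] = 7, so this is optimal.

7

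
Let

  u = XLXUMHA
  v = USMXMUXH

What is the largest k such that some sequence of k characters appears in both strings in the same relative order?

Pick X [1,4], X [3,7], H [6,8]; all 3 characters appear in both, in order. The LCS DP gives dp[7][8] = 3, so this is optimal.

3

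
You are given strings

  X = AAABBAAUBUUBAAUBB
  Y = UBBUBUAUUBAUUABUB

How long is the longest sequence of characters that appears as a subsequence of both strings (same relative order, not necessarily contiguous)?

11

Match B at X[4]=Y[2]; then B at X[5]=Y[3]; then U at X[8]=Y[4]; then B at X[9]=Y[5]; then U at X[10]=Y[8]; then U at X[11]=Y[9]; then B at X[12]=Y[10]; then A at X[13]=Y[11]; then A at X[14]=Y[14]; then U at X[15]=Y[16]; then B at X[17]=Y[17] — 11 characters in the same relative order in both. The LCS DP gives dp[17][17] = 11, so this is optimal.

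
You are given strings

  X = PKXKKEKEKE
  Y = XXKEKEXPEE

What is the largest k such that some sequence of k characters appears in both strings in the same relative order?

One common subsequence of length 6: X (X #3, Y #2); then K (X #4, Y #3); then K (X #5, Y #5); then E (X #6, Y #6); then E (X #8, Y #9); then E (X #10, Y #10). Since dp[10][10] = 6, nothing longer is possible.

6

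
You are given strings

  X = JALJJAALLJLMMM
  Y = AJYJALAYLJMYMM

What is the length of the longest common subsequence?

10

Match A at X[2]=Y[1] → J at X[4]=Y[2] → J at X[5]=Y[4] → A at X[6]=Y[5] → A at X[7]=Y[7] → L at X[9]=Y[9] → J at X[10]=Y[10] → M at X[12]=Y[11] → M at X[13]=Y[13] → M at X[14]=Y[14] — 10 characters in the same relative order in both. The LCS DP gives dp[14][14] = 10, so this is optimal.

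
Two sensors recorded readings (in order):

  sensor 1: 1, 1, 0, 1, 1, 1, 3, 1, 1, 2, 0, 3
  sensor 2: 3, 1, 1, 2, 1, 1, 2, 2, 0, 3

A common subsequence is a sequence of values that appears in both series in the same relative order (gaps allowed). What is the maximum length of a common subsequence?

Taking 1 (sensor 1 #1, sensor 2 #2); then 1 (sensor 1 #2, sensor 2 #3); then 1 (sensor 1 #4, sensor 2 #5); then 1 (sensor 1 #5, sensor 2 #6); then 2 (sensor 1 #10, sensor 2 #8); then 0 (sensor 1 #11, sensor 2 #9); then 3 (sensor 1 #12, sensor 2 #10) gives a common subsequence of length 7. dp[12][10] = 7 confirms this is the maximum.

7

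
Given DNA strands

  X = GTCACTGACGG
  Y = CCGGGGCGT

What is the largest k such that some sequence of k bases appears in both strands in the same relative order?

5

One common subsequence of length 5: C [3,1] → C [5,2] → G [7,6] → C [9,7] → G [10,8]. Since dp[11][9] = 5, nothing longer is possible.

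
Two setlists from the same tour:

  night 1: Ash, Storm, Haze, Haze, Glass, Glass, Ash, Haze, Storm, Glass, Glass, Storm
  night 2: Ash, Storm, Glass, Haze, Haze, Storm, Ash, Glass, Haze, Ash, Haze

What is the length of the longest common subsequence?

7

One common subsequence of length 7: Ash [1,1], Storm [2,2], Haze [3,4], Haze [4,5], Glass [5,8], Ash [7,10], Haze [8,11]. Since dp[12][11] = 7, nothing longer is possible.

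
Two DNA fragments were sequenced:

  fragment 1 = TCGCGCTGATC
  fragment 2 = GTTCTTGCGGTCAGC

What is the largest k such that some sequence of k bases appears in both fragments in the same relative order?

8

Taking T at fragment 1[1]=fragment 2[3], C at fragment 1[2]=fragment 2[4], G at fragment 1[3]=fragment 2[7], C at fragment 1[4]=fragment 2[8], G at fragment 1[5]=fragment 2[10], C at fragment 1[6]=fragment 2[12], G at fragment 1[8]=fragment 2[14], C at fragment 1[11]=fragment 2[15] gives a common subsequence of length 8. Since dp[11][15] = 8, nothing longer is possible.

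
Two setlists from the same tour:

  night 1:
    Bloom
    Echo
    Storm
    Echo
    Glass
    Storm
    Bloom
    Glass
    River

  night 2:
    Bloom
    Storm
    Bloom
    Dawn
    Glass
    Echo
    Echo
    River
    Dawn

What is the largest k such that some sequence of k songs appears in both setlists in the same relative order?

5

Match Bloom (night 1 #1, night 2 #1) → Storm (night 1 #6, night 2 #2) → Bloom (night 1 #7, night 2 #3) → Glass (night 1 #8, night 2 #5) → River (night 1 #9, night 2 #8) — 5 songs in the same relative order in both. The LCS DP gives dp[9][9] = 5, so this is optimal.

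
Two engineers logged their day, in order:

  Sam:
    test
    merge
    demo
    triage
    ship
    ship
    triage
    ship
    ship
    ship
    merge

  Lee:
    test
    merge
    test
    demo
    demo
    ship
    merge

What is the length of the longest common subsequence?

5

Pick test (Sam #1, Lee #1); then merge (Sam #2, Lee #2); then demo (Sam #3, Lee #5); then ship (Sam #10, Lee #6); then merge (Sam #11, Lee #7); all 5 tasks appear in both, in order. The LCS DP gives dp[11][7] = 5, so this is optimal.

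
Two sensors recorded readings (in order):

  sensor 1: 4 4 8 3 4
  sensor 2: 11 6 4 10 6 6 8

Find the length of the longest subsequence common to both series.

Match 4 (sensor 1 #1, sensor 2 #3); then 8 (sensor 1 #3, sensor 2 #7) — 2 values in the same relative order in both. dp[5][7] = 2 confirms this is the maximum.

2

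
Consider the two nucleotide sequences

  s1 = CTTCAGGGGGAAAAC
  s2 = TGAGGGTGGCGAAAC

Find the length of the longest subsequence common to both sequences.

11

One common subsequence of length 11: T at s1[2]=s2[1] → A at s1[5]=s2[3] → G at s1[6]=s2[5] → G at s1[7]=s2[6] → G at s1[8]=s2[8] → G at s1[9]=s2[9] → G at s1[10]=s2[11] → A at s1[12]=s2[12] → A at s1[13]=s2[13] → A at s1[14]=s2[14] → C at s1[15]=s2[15]. Since dp[15][15] = 11, nothing longer is possible.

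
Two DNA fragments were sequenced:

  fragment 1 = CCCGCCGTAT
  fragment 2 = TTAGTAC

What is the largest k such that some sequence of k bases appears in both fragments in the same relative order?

3

Let dp[i][j] be the LCS length of the first i bases of fragment 1 and the first j bases of fragment 2. dp[i][j] = dp[i-1][j-1]+1 when the i-th and j-th bases match, else max(dp[i-1][j], dp[i][j-1]).
    ·  T  T  A  G  T  A  C
 ·  0  0  0  0  0  0  0  0
 C  0  0  0  0  0  0  0  1
 C  0  0  0  0  0  0  0  1
 C  0  0  0  0  0  0  0  1
 G  0  0  0  0  1  1  1  1
 C  0  0  0  0  1  1  1  2
 C  0  0  0  0  1  1  1  2
 G  0  0  0  0  1  1  1  2
 T  0  1  1  1  1  2  2  2
 A  0  1  1  2  2  2  3  3
 T  0  1  2  2  2  3  3  3
dp[10][7] = 3. One LCS (by backtracking along matches): GTA.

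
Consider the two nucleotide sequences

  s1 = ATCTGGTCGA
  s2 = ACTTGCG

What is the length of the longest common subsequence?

One common subsequence of length 6: A [1,1] → T [2,3] → T [4,4] → G [6,5] → C [8,6] → G [9,7]. Since dp[10][7] = 6, nothing longer is possible.

6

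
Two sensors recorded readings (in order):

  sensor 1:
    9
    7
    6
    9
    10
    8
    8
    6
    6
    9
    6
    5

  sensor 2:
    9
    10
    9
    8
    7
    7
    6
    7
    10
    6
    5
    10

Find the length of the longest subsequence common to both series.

Taking 9 [1,3] → 7 [2,6] → 6 [3,7] → 10 [5,9] → 6 [11,10] → 5 [12,11] gives a common subsequence of length 6, and the DP table's final entry dp[12][12] is also 6, so no common subsequence is longer.

6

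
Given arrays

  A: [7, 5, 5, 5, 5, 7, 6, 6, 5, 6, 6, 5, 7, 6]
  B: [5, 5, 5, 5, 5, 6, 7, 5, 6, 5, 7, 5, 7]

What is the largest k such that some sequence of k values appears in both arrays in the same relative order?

9

Pick 5 [2,2]; then 5 [3,3]; then 5 [4,4]; then 5 [5,5]; then 7 [6,7]; then 6 [8,9]; then 5 [9,10]; then 5 [12,12]; then 7 [13,13]; all 9 values appear in both, in order. Since dp[14][13] = 9, nothing longer is possible.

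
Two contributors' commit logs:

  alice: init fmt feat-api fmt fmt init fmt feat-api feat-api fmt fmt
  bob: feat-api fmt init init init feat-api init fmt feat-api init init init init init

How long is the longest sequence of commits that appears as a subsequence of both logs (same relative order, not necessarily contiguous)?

One common subsequence of length 5: init (alice #1, bob #5), feat-api (alice #3, bob #6), init (alice #6, bob #7), fmt (alice #7, bob #8), feat-api (alice #8, bob #9). Since dp[11][14] = 5, nothing longer is possible.

5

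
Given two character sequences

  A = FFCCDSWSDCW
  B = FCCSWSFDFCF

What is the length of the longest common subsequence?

Let dp[i][j] be the LCS length of the first i characters of A and the first j characters of B. dp[i][j] = dp[i-1][j-1]+1 when the i-th and j-th characters match, else max(dp[i-1][j], dp[i][j-1]).
    ·  F  C  C  S  W  S  F  D  F  C  F
 ·  0  0  0  0  0  0  0  0  0  0  0  0
 F  0  1  1  1  1  1  1  1  1  1  1  1
 F  0  1  1  1  1  1  1  2  2  2  2  2
 C  0  1  2  2  2  2  2  2  2  2  3  3
 C  0  1  2  3  3  3  3  3  3  3  3  3
 D  0  1  2  3  3  3  3  3  4  4  4  4
 S  0  1  2  3  4  4  4  4  4  4  4  4
 W  0  1  2  3  4  5  5  5  5  5  5  5
 S  0  1  2  3  4  5  6  6  6  6  6  6
 D  0  1  2  3  4  5  6  6  7  7  7  7
 C  0  1  2  3  4  5  6  6  7  7  8  8
 W  0  1  2  3  4  5  6  6  7  7  8  8
dp[11][11] = 8. One LCS (by backtracking along matches): FCCSWSDC.

8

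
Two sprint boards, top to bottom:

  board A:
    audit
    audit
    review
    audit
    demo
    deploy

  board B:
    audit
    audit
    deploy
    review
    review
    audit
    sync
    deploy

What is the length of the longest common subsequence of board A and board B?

5

One common subsequence of length 5: audit [1,1], then audit [2,2], then review [3,5], then audit [4,6], then deploy [6,8]. The LCS DP gives dp[6][8] = 5, so this is optimal.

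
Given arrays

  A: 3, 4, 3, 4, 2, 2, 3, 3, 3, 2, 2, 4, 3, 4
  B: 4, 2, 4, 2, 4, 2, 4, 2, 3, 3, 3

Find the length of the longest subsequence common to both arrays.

7

Pick 4 (A #2, B #3); then 4 (A #4, B #5); then 2 (A #5, B #6); then 2 (A #6, B #8); then 3 (A #8, B #9); then 3 (A #9, B #10); then 3 (A #13, B #11); all 7 values appear in both, in order, and the DP table's final entry dp[14][11] is also 7, so no common subsequence is longer.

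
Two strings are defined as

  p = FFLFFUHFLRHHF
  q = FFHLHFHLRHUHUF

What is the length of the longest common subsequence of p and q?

Pick F (p #1, q #1), then F (p #2, q #2), then L (p #3, q #4), then F (p #5, q #6), then H (p #7, q #7), then L (p #9, q #8), then R (p #10, q #9), then H (p #11, q #10), then H (p #12, q #12), then F (p #13, q #14); all 10 characters appear in both, in order. The LCS DP gives dp[13][14] = 10, so this is optimal.

10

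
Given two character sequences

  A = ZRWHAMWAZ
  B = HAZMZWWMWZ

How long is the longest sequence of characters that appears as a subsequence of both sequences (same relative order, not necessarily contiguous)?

5

Let dp[i][j] be the LCS length of the first i characters of A and the first j characters of B. dp[i][j] = dp[i-1][j-1]+1 when the i-th and j-th characters match, else max(dp[i-1][j], dp[i][j-1]).
    ·  H  A  Z  M  Z  W  W  M  W  Z
 ·  0  0  0  0  0  0  0  0  0  0  0
 Z  0  0  0  1  1  1  1  1  1  1  1
 R  0  0  0  1  1  1  1  1  1  1  1
 W  0  0  0  1  1  1  2  2  2  2  2
 H  0  1  1  1  1  1  2  2  2  2  2
 A  0  1  2  2  2  2  2  2  2  2  2
 M  0  1  2  2  3  3  3  3  3  3  3
 W  0  1  2  2  3  3  4  4  4  4  4
 A  0  1  2  2  3  3  4  4  4  4  4
 Z  0  1  2  3  3  4  4  4  4  4  5
dp[9][10] = 5. One LCS (by backtracking along matches): ZWMWZ.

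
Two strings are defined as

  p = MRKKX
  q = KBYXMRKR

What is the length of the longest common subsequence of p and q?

3

Let dp[i][j] be the LCS length of the first i characters of p and the first j characters of q. dp[i][j] = dp[i-1][j-1]+1 when the i-th and j-th characters match, else max(dp[i-1][j], dp[i][j-1]).
    ·  K  B  Y  X  M  R  K  R
 ·  0  0  0  0  0  0  0  0  0
 M  0  0  0  0  0  1  1  1  1
 R  0  0  0  0  0  1  2  2  2
 K  0  1  1  1  1  1  2  3  3
 K  0  1  1  1  1  1  2  3  3
 X  0  1  1  1  2  2  2  3  3
dp[5][8] = 3. One LCS (by backtracking along matches): MRK.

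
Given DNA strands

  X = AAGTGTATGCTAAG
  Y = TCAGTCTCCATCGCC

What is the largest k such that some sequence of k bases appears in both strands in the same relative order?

Taking A [2,3], G [3,4], T [4,5], T [6,7], A [7,10], T [8,11], G [9,13], C [10,15] gives a common subsequence of length 8. The LCS DP gives dp[14][15] = 8, so this is optimal.

8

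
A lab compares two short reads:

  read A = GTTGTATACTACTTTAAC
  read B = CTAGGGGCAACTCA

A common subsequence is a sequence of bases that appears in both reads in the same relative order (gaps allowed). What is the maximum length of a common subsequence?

8

Match G (read A #1, read B #6), G (read A #4, read B #7), A (read A #6, read B #9), A (read A #8, read B #10), C (read A #9, read B #11), T (read A #10, read B #12), C (read A #12, read B #13), A (read A #17, read B #14) — 8 bases in the same relative order in both. The LCS DP gives dp[18][14] = 8, so this is optimal.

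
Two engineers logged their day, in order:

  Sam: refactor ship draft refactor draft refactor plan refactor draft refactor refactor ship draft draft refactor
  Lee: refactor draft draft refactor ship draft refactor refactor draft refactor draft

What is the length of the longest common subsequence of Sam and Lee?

9

One common subsequence of length 9: refactor (Sam #1, Lee #1); then draft (Sam #3, Lee #3); then refactor (Sam #4, Lee #4); then draft (Sam #5, Lee #6); then refactor (Sam #6, Lee #7); then refactor (Sam #8, Lee #8); then draft (Sam #9, Lee #9); then refactor (Sam #11, Lee #10); then draft (Sam #14, Lee #11). dp[15][11] = 9 confirms this is the maximum.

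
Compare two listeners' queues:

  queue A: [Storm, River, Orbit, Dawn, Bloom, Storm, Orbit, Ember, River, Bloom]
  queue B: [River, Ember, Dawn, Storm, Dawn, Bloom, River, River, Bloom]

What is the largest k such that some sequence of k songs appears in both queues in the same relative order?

Taking Storm at queue A[1]=queue B[4] → Dawn at queue A[4]=queue B[5] → Bloom at queue A[5]=queue B[6] → River at queue A[9]=queue B[8] → Bloom at queue A[10]=queue B[9] gives a common subsequence of length 5. dp[10][9] = 5 confirms this is the maximum.

5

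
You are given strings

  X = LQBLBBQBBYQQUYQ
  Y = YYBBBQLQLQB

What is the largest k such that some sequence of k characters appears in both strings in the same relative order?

6

One common subsequence of length 6: B (X #3, Y #3) → B (X #5, Y #4) → B (X #6, Y #5) → Q (X #7, Y #6) → Q (X #11, Y #8) → Q (X #12, Y #10). The LCS DP gives dp[15][11] = 6, so this is optimal.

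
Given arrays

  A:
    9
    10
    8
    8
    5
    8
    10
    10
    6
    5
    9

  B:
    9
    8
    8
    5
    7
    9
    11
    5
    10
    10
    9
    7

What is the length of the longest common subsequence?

7

Let dp[i][j] be the LCS length of the first i values of A and the first j values of B. dp[i][j] = dp[i-1][j-1]+1 when the i-th and j-th values match, else max(dp[i-1][j], dp[i][j-1]).
    ·  9  8  8  5  7  9 11  5 10 10  9  7
 ·  0  0  0  0  0  0  0  0  0  0  0  0  0
 9  0  1  1  1  1  1  1  1  1  1  1  1  1
10  0  1  1  1  1  1  1  1  1  2  2  2  2
 8  0  1  2  2  2  2  2  2  2  2  2  2  2
 8  0  1  2  3  3  3  3  3  3  3  3  3  3
 5  0  1  2  3  4  4  4  4  4  4  4  4  4
 8  0  1  2  3  4  4  4  4  4  4  4  4  4
10  0  1  2  3  4  4  4  4  4  5  5  5  5
10  0  1  2  3  4  4  4  4  4  5  6  6  6
 6  0  1  2  3  4  4  4  4  4  5  6  6  6
 5  0  1  2  3  4  4  4  4  5  5  6  6  6
 9  0  1  2  3  4  4  5  5  5  5  6  7  7
dp[11][12] = 7. One LCS (by backtracking along matches): 9, 8, 8, 5, 10, 10, 9.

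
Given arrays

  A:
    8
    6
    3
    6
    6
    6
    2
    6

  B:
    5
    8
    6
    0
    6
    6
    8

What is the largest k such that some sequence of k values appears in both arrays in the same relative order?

4

Pick 8 at A[1]=B[2], then 6 at A[2]=B[3], then 6 at A[4]=B[5], then 6 at A[5]=B[6]; all 4 values appear in both, in order. dp[8][7] = 4 confirms this is the maximum.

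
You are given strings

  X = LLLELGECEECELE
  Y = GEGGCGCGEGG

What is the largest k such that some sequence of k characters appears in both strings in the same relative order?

Match E (X #4, Y #2), G (X #6, Y #4), C (X #8, Y #5), C (X #11, Y #7), E (X #12, Y #9) — 5 characters in the same relative order in both. dp[14][11] = 5 confirms this is the maximum.

5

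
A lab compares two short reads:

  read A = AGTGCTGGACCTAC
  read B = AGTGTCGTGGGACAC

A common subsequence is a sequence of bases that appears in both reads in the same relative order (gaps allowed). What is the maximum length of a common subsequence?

12

One common subsequence of length 12: A (read A #1, read B #1) → G (read A #2, read B #2) → T (read A #3, read B #3) → G (read A #4, read B #4) → C (read A #5, read B #6) → T (read A #6, read B #8) → G (read A #7, read B #10) → G (read A #8, read B #11) → A (read A #9, read B #12) → C (read A #11, read B #13) → A (read A #13, read B #14) → C (read A #14, read B #15), and the DP table's final entry dp[14][15] is also 12, so no common subsequence is longer.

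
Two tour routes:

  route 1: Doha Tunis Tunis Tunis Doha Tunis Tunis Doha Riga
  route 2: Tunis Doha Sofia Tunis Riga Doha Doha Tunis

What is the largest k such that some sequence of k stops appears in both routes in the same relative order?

Taking Doha [1,2], Tunis [2,4], Doha [5,7], Tunis [7,8] gives a common subsequence of length 4, and the DP table's final entry dp[9][8] is also 4, so no common subsequence is longer.

4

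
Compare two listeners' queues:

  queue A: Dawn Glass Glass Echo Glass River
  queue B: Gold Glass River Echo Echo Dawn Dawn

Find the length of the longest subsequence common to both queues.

One common subsequence of length 2: Glass (queue A #2, queue B #2), then Echo (queue A #4, queue B #5). Since dp[6][7] = 2, nothing longer is possible.

2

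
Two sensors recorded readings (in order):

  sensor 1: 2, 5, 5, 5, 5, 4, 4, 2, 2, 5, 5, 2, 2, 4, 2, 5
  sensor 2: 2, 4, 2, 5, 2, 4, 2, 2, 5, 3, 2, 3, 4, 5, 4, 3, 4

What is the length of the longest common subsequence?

9

Taking 2 at sensor 1[1]=sensor 2[3], then 5 at sensor 1[2]=sensor 2[4], then 4 at sensor 1[7]=sensor 2[6], then 2 at sensor 1[8]=sensor 2[7], then 2 at sensor 1[9]=sensor 2[8], then 5 at sensor 1[10]=sensor 2[9], then 2 at sensor 1[12]=sensor 2[11], then 4 at sensor 1[14]=sensor 2[13], then 5 at sensor 1[16]=sensor 2[14] gives a common subsequence of length 9. The LCS DP gives dp[16][17] = 9, so this is optimal.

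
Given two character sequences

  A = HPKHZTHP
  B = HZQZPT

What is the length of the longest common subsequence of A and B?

3

Let dp[i][j] be the LCS length of the first i characters of A and the first j characters of B. dp[i][j] = dp[i-1][j-1]+1 when the i-th and j-th characters match, else max(dp[i-1][j], dp[i][j-1]).
    ·  H  Z  Q  Z  P  T
 ·  0  0  0  0  0  0  0
 H  0  1  1  1  1  1  1
 P  0  1  1  1  1  2  2
 K  0  1  1  1  1  2  2
 H  0  1  1  1  1  2  2
 Z  0  1  2  2  2  2  2
 T  0  1  2  2  2  2  3
 H  0  1  2  2  2  2  3
 P  0  1  2  2  2  3  3
dp[8][6] = 3. One LCS (by backtracking along matches): HPT.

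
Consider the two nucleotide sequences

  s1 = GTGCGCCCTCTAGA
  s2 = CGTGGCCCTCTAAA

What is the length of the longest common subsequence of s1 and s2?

12

Pick G at s1[1]=s2[2], then T at s1[2]=s2[3], then G at s1[3]=s2[4], then G at s1[5]=s2[5], then C at s1[6]=s2[6], then C at s1[7]=s2[7], then C at s1[8]=s2[8], then T at s1[9]=s2[9], then C at s1[10]=s2[10], then T at s1[11]=s2[11], then A at s1[12]=s2[13], then A at s1[14]=s2[14]; all 12 bases appear in both, in order. Since dp[14][14] = 12, nothing longer is possible.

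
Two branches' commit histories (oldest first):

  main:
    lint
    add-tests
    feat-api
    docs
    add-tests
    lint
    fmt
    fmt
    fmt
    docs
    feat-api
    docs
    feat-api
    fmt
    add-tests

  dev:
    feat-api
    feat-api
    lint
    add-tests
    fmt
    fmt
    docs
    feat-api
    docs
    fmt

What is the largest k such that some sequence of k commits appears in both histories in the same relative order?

Taking lint [1,3] → add-tests [5,4] → fmt [8,5] → fmt [9,6] → docs [10,7] → feat-api [11,8] → docs [12,9] → fmt [14,10] gives a common subsequence of length 8, and the DP table's final entry dp[15][10] is also 8, so no common subsequence is longer.

8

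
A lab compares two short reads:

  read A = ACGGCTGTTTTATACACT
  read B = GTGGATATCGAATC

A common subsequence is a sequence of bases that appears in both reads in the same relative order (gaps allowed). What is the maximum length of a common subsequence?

9

Pick G (read A #3, read B #1), G (read A #4, read B #3), G (read A #7, read B #4), T (read A #11, read B #6), A (read A #12, read B #7), T (read A #13, read B #8), A (read A #14, read B #11), A (read A #16, read B #12), C (read A #17, read B #14); all 9 bases appear in both, in order. Since dp[18][14] = 9, nothing longer is possible.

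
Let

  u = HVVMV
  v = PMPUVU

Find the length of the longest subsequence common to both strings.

2

Taking M [4,2], then V [5,5] gives a common subsequence of length 2. Since dp[5][6] = 2, nothing longer is possible.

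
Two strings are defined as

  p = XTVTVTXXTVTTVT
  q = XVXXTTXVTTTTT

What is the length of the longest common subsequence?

Match X [1,4], then T [2,5], then T [4,6], then V [5,8], then T [6,9], then T [9,10], then T [11,11], then T [12,12], then T [14,13] — 9 characters in the same relative order in both. The LCS DP gives dp[14][13] = 9, so this is optimal.

9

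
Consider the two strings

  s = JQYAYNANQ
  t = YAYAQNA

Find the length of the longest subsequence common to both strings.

Match Y [3,1] → A [4,2] → Y [5,3] → N [6,6] → A [7,7] — 5 characters in the same relative order in both. Since dp[9][7] = 5, nothing longer is possible.

5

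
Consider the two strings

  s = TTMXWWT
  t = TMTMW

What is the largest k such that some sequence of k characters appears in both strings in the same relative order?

4

Match T [1,1], then T [2,3], then M [3,4], then W [6,5] — 4 characters in the same relative order in both. Since dp[7][5] = 4, nothing longer is possible.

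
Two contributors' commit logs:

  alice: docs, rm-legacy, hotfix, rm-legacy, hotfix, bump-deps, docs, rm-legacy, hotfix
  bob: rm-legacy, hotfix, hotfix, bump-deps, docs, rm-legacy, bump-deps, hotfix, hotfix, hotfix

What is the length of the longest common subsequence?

7

Pick rm-legacy at alice[2]=bob[1], then hotfix at alice[3]=bob[2], then hotfix at alice[5]=bob[3], then bump-deps at alice[6]=bob[4], then docs at alice[7]=bob[5], then rm-legacy at alice[8]=bob[6], then hotfix at alice[9]=bob[10]; all 7 commits appear in both, in order, and the DP table's final entry dp[9][10] is also 7, so no common subsequence is longer.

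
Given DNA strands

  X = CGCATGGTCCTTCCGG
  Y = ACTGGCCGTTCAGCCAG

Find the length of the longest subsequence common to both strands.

Pick C (X #3, Y #2) → T (X #5, Y #3) → G (X #6, Y #4) → G (X #7, Y #5) → C (X #9, Y #6) → C (X #10, Y #7) → T (X #11, Y #9) → T (X #12, Y #10) → C (X #13, Y #14) → C (X #14, Y #15) → G (X #16, Y #17); all 11 bases appear in both, in order, and the DP table's final entry dp[16][17] is also 11, so no common subsequence is longer.

11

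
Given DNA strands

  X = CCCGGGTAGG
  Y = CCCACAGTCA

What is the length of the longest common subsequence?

6

Let dp[i][j] be the LCS length of the first i bases of X and the first j bases of Y. dp[i][j] = dp[i-1][j-1]+1 when the i-th and j-th bases match, else max(dp[i-1][j], dp[i][j-1]).
    ·  C  C  C  A  C  A  G  T  C  A
 ·  0  0  0  0  0  0  0  0  0  0  0
 C  0  1  1  1  1  1  1  1  1  1  1
 C  0  1  2  2  2  2  2  2  2  2  2
 C  0  1  2  3  3  3  3  3  3  3  3
 G  0  1  2  3  3  3  3  4  4  4  4
 G  0  1  2  3  3  3  3  4  4  4  4
 G  0  1  2  3  3  3  3  4  4  4  4
 T  0  1  2  3  3  3  3  4  5  5  5
 A  0  1  2  3  4  4  4  4  5  5  6
 G  0  1  2  3  4  4  4  5  5  5  6
 G  0  1  2  3  4  4  4  5  5  5  6
dp[10][10] = 6. One LCS (by backtracking along matches): CCCGTA.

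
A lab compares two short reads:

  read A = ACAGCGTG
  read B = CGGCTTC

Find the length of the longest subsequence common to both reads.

4

Let dp[i][j] be the LCS length of the first i bases of read A and the first j bases of read B. dp[i][j] = dp[i-1][j-1]+1 when the i-th and j-th bases match, else max(dp[i-1][j], dp[i][j-1]).
    ·  C  G  G  C  T  T  C
 ·  0  0  0  0  0  0  0  0
 A  0  0  0  0  0  0  0  0
 C  0  1  1  1  1  1  1  1
 A  0  1  1  1  1  1  1  1
 G  0  1  2  2  2  2  2  2
 C  0  1  2  2  3  3  3  3
 G  0  1  2  3  3  3  3  3
 T  0  1  2  3  3  4  4  4
 G  0  1  2  3  3  4  4  4
dp[8][7] = 4. One LCS (by backtracking along matches): CGCT.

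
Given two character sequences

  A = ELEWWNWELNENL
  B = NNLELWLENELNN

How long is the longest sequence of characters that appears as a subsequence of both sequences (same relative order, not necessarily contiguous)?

Taking E at A[1]=B[4], then L at A[2]=B[7], then E at A[3]=B[8], then N at A[6]=B[9], then E at A[8]=B[10], then L at A[9]=B[11], then N at A[10]=B[12], then N at A[12]=B[13] gives a common subsequence of length 8. dp[13][13] = 8 confirms this is the maximum.

8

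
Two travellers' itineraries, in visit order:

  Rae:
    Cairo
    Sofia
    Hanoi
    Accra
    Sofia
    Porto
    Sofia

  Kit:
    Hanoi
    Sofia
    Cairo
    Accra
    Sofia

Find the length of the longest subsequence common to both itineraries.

3

Match Cairo (Rae #1, Kit #3) → Accra (Rae #4, Kit #4) → Sofia (Rae #7, Kit #5) — 3 stops in the same relative order in both. The LCS DP gives dp[7][5] = 3, so this is optimal.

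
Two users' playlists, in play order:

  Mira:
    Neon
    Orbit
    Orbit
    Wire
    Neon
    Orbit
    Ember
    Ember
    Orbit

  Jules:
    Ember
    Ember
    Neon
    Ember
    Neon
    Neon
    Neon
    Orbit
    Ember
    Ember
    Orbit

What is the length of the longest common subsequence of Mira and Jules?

6

Taking Neon at Mira[1]=Jules[6]; then Neon at Mira[5]=Jules[7]; then Orbit at Mira[6]=Jules[8]; then Ember at Mira[7]=Jules[9]; then Ember at Mira[8]=Jules[10]; then Orbit at Mira[9]=Jules[11] gives a common subsequence of length 6. Since dp[9][11] = 6, nothing longer is possible.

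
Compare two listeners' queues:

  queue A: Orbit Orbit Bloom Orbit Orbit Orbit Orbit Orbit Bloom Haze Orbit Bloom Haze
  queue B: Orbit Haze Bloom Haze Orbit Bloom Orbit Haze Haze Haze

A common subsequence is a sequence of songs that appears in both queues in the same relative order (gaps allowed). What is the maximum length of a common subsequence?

One common subsequence of length 6: Orbit at queue A[1]=queue B[1], then Orbit at queue A[2]=queue B[5], then Bloom at queue A[3]=queue B[6], then Orbit at queue A[4]=queue B[7], then Haze at queue A[10]=queue B[9], then Haze at queue A[13]=queue B[10], and the DP table's final entry dp[13][10] is also 6, so no common subsequence is longer.

6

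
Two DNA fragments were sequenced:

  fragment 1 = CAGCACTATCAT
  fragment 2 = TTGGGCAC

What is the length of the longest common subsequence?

Pick G at fragment 1[3]=fragment 2[5], then C at fragment 1[6]=fragment 2[6], then A at fragment 1[8]=fragment 2[7], then C at fragment 1[10]=fragment 2[8]; all 4 bases appear in both, in order. dp[12][8] = 4 confirms this is the maximum.

4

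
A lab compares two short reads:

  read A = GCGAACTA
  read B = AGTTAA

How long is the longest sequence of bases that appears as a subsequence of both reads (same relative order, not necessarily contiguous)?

Let dp[i][j] be the LCS length of the first i bases of read A and the first j bases of read B. dp[i][j] = dp[i-1][j-1]+1 when the i-th and j-th bases match, else max(dp[i-1][j], dp[i][j-1]).
    ·  A  G  T  T  A  A
 ·  0  0  0  0  0  0  0
 G  0  0  1  1  1  1  1
 C  0  0  1  1  1  1  1
 G  0  0  1  1  1  1  1
 A  0  1  1  1  1  2  2
 A  0  1  1  1  1  2  3
 C  0  1  1  1  1  2  3
 T  0  1  1  2  2  2  3
 A  0  1  1  2  2  3  3
dp[8][6] = 3. One LCS (by backtracking along matches): GAA.

3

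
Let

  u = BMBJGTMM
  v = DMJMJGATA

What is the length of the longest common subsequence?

One common subsequence of length 4: M at u[2]=v[4], J at u[4]=v[5], G at u[5]=v[6], T at u[6]=v[8]. The LCS DP gives dp[8][9] = 4, so this is optimal.

4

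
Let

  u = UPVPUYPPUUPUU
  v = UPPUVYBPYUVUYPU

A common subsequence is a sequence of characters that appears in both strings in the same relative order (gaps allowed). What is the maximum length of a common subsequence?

10

One common subsequence of length 10: U (u #1, v #1); then P (u #2, v #2); then P (u #4, v #3); then U (u #5, v #4); then Y (u #6, v #6); then P (u #7, v #8); then U (u #9, v #10); then U (u #10, v #12); then P (u #11, v #14); then U (u #13, v #15). Since dp[13][15] = 10, nothing longer is possible.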